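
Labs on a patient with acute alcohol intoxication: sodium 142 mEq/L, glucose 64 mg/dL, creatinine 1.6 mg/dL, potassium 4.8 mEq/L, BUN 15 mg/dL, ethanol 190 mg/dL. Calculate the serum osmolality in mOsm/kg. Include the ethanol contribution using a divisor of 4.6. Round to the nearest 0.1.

334.2 mOsm/kg

Calculated osmolality = 2·Na + glucose/18 + BUN/2.8 + ethanol/4.6
= 2·142 + 64/18 + 15/2.8 + 190/4.6
= 284 + 3.56 + 5.36 + 41.30
= 334.22 mOsm/kg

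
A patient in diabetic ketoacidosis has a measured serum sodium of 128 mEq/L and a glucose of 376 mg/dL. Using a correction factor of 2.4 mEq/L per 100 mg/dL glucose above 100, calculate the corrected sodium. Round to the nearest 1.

Corrected Na = measured Na + 2.4 · (glucose − 100)/100
= 128 + 2.4 · (376 − 100)/100
= 128 + 6.6
= 134.6 mEq/L

135 mEq/L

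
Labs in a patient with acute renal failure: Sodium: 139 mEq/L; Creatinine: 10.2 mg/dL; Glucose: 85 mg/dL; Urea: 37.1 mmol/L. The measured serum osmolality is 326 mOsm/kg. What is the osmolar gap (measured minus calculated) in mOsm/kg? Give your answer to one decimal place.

6.2 mOsm/kg

Calculated osmolality = 2·Na + glucose/18 + urea
= 2·139 + 85/18 + 37.1
= 278 + 4.72 + 37.10
= 319.82 mOsm/kg ≈ 319.8 mOsm/kg
Osmolar gap = measured − calculated = 326 − 319.8 = 6.2 mOsm/kg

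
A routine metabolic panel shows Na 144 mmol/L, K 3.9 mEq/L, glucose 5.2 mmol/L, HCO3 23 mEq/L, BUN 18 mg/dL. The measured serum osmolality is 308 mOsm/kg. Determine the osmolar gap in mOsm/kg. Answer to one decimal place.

8.4 mOsm/kg

Calculated osmolality = 2·Na + glucose + BUN/2.8
= 2·144 + 5.2 + 18/2.8
= 288 + 5.20 + 6.43
= 299.63 mOsm/kg ≈ 299.6 mOsm/kg
Osmolar gap = measured − calculated = 308 − 299.6 = 8.4 mOsm/kg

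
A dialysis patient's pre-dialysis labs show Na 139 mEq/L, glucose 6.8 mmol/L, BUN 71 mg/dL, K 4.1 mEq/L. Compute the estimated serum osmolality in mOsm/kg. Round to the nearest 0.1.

Calculated osmolality = 2·Na + glucose + BUN/2.8
= 2·139 + 6.8 + 71/2.8
= 278 + 6.80 + 25.36
= 310.16 mOsm/kg

310.2 mOsm/kg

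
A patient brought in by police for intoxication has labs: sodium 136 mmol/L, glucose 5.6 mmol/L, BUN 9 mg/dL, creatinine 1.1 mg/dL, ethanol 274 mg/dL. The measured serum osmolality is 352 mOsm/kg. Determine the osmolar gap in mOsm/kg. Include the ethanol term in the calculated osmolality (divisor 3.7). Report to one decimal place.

-2.9 mOsm/kg

Calculated osmolality = 2·Na + glucose + BUN/2.8 + ethanol/3.7
= 2·136 + 5.6 + 9/2.8 + 274/3.7
= 272 + 5.60 + 3.21 + 74.05
= 354.86 mOsm/kg ≈ 354.9 mOsm/kg
Osmolar gap = measured − calculated = 352 − 354.9 = -2.9 mOsm/kg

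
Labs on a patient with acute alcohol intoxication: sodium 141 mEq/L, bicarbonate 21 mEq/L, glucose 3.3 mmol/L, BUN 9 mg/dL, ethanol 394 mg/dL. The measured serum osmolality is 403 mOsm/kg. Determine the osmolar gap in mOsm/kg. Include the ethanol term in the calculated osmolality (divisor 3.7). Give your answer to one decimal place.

8.0 mOsm/kg

Calculated osmolality = 2·Na + glucose + BUN/2.8 + ethanol/3.7
= 2·141 + 3.3 + 9/2.8 + 394/3.7
= 282 + 3.30 + 3.21 + 106.49
= 395 mOsm/kg ≈ 395.0 mOsm/kg
Osmolar gap = measured − calculated = 403 − 395.0 = 8.0 mOsm/kg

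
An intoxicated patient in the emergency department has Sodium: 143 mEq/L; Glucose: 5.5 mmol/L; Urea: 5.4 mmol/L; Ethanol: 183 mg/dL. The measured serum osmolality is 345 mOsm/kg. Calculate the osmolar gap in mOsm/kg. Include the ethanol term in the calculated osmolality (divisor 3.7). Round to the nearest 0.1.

Calculated osmolality = 2·Na + glucose + urea + ethanol/3.7
= 2·143 + 5.5 + 5.4 + 183/3.7
= 286 + 5.50 + 5.40 + 49.46
= 346.36 mOsm/kg ≈ 346.4 mOsm/kg
Osmolar gap = measured − calculated = 345 − 346.4 = -1.4 mOsm/kg

-1.4 mOsm/kg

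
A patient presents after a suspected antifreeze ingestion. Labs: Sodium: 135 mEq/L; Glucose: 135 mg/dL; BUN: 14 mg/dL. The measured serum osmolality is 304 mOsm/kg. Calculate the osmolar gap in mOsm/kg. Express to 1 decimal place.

Calculated osmolality = 2·Na + glucose/18 + BUN/2.8
= 2·135 + 135/18 + 14/2.8
= 270 + 7.50 + 5
= 282.5 mOsm/kg ≈ 282.5 mOsm/kg
Osmolar gap = measured − calculated = 304 − 282.5 = 21.5 mOsm/kg

21.5 mOsm/kg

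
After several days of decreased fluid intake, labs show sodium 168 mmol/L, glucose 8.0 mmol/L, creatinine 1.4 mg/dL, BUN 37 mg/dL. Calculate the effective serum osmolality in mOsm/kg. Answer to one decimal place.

Effective osmolality excludes urea (freely permeant across cell membranes):
2·Na + glucose
= 2·168 + 8
= 336 + 8
= 344 mOsm/kg

344.0 mOsm/kg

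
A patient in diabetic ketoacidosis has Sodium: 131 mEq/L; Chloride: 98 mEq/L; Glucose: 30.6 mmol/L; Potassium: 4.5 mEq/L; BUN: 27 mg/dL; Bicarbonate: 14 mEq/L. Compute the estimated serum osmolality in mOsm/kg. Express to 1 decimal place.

Calculated osmolality = 2·Na + glucose + BUN/2.8
= 2·131 + 30.6 + 27/2.8
= 262 + 30.60 + 9.64
= 302.24 mOsm/kg

302.2 mOsm/kg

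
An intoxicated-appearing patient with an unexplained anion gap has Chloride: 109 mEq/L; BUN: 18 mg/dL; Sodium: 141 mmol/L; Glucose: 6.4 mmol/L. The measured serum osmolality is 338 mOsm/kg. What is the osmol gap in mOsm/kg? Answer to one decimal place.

Calculated osmolality = 2·Na + glucose + BUN/2.8
= 2·141 + 6.4 + 18/2.8
= 282 + 6.40 + 6.43
= 294.83 mOsm/kg ≈ 294.8 mOsm/kg
Osmolar gap = measured − calculated = 338 − 294.8 = 43.2 mOsm/kg

43.2 mOsm/kg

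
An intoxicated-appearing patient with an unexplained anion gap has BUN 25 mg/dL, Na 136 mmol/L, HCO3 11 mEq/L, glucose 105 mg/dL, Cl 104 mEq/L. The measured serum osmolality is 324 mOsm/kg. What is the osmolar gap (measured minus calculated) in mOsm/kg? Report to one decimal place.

37.2 mOsm/kg

Calculated osmolality = 2·Na + glucose/18 + BUN/2.8
= 2·136 + 105/18 + 25/2.8
= 272 + 5.83 + 8.93
= 286.76 mOsm/kg ≈ 286.8 mOsm/kg
Osmolar gap = measured − calculated = 324 − 286.8 = 37.2 mOsm/kg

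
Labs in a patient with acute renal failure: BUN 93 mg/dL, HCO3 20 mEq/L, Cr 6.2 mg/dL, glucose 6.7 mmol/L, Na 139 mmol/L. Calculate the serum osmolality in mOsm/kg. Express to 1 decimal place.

Calculated osmolality = 2·Na + glucose + BUN/2.8
= 2·139 + 6.7 + 93/2.8
= 278 + 6.70 + 33.21
= 317.91 mOsm/kg

317.9 mOsm/kg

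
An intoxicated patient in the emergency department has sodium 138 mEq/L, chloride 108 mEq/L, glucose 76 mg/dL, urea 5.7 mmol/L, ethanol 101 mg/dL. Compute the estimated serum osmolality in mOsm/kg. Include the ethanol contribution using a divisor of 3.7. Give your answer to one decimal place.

313.2 mOsm/kg

Calculated osmolality = 2·Na + glucose/18 + urea + ethanol/3.7
= 2·138 + 76/18 + 5.7 + 101/3.7
= 276 + 4.22 + 5.70 + 27.30
= 313.22 mOsm/kg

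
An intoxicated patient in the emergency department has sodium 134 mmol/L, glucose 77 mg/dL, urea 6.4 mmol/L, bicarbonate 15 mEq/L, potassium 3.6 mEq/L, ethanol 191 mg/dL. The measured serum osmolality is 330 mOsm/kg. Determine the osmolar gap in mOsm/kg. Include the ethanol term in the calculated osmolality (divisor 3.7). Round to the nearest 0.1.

-0.3 mOsm/kg

Calculated osmolality = 2·Na + glucose/18 + urea + ethanol/3.7
= 2·134 + 77/18 + 6.4 + 191/3.7
= 268 + 4.28 + 6.40 + 51.62
= 330.3 mOsm/kg ≈ 330.3 mOsm/kg
Osmolar gap = measured − calculated = 330 − 330.3 = -0.3 mOsm/kg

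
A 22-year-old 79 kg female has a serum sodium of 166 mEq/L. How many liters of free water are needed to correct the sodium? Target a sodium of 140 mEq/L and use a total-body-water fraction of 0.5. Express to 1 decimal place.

TBW = 0.5 · 79 = 39.5 L
Free water deficit = TBW · (Na/140 − 1)
= 39.5 · (166/140 − 1)
= 39.5 · 0.1857
= 7.34 L

7.3 L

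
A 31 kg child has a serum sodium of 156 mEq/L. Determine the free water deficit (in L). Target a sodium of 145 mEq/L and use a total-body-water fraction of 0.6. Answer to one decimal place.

1.4 L

TBW = 0.6 · 31 = 18.6 L
Free water deficit = TBW · (Na/145 − 1)
= 18.6 · (156/145 − 1)
= 18.6 · 0.0759
= 1.41 L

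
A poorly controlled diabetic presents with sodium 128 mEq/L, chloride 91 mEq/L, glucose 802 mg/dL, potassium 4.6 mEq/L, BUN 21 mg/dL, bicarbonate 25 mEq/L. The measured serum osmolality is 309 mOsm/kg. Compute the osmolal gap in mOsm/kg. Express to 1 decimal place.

0.9 mOsm/kg

Calculated osmolality = 2·Na + glucose/18 + BUN/2.8
= 2·128 + 802/18 + 21/2.8
= 256 + 44.56 + 7.50
= 308.06 mOsm/kg ≈ 308.1 mOsm/kg
Osmolar gap = measured − calculated = 309 − 308.1 = 0.9 mOsm/kg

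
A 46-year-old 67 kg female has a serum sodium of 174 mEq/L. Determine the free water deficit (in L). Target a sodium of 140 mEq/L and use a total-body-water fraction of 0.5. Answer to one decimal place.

TBW = 0.5 · 67 = 33.5 L
Free water deficit = TBW · (Na/140 − 1)
= 33.5 · (174/140 − 1)
= 33.5 · 0.2429
= 8.14 L

8.1 L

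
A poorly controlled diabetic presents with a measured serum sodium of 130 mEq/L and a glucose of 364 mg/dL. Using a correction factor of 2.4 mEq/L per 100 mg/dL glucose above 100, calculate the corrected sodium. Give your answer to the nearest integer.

136 mEq/L

Corrected Na = measured Na + 2.4 · (glucose − 100)/100
= 130 + 2.4 · (364 − 100)/100
= 130 + 6.3
= 136.3 mEq/L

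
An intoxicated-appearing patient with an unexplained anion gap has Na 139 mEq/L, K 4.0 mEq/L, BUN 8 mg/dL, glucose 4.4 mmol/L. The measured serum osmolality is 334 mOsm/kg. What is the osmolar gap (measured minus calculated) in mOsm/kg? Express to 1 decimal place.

48.7 mOsm/kg

Calculated osmolality = 2·Na + glucose + BUN/2.8
= 2·139 + 4.4 + 8/2.8
= 278 + 4.40 + 2.86
= 285.26 mOsm/kg ≈ 285.3 mOsm/kg
Osmolar gap = measured − calculated = 334 − 285.3 = 48.7 mOsm/kg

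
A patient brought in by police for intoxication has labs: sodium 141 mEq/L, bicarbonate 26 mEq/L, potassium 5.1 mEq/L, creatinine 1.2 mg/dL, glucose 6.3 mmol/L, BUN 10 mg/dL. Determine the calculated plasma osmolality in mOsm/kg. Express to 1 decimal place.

Calculated osmolality = 2·Na + glucose + BUN/2.8
= 2·141 + 6.3 + 10/2.8
= 282 + 6.30 + 3.57
= 291.87 mOsm/kg

291.9 mOsm/kg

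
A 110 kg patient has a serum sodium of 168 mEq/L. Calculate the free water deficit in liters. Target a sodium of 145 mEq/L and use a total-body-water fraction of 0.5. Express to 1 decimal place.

TBW = 0.5 · 110 = 55 L
Free water deficit = TBW · (Na/145 − 1)
= 55 · (168/145 − 1)
= 55 · 0.1586
= 8.72 L

8.7 L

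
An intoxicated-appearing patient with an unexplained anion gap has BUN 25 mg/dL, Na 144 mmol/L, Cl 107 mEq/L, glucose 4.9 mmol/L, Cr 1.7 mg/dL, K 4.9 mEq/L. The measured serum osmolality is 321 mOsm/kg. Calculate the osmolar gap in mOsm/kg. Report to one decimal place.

Calculated osmolality = 2·Na + glucose + BUN/2.8
= 2·144 + 4.9 + 25/2.8
= 288 + 4.90 + 8.93
= 301.83 mOsm/kg ≈ 301.8 mOsm/kg
Osmolar gap = measured − calculated = 321 − 301.8 = 19.2 mOsm/kg

19.2 mOsm/kg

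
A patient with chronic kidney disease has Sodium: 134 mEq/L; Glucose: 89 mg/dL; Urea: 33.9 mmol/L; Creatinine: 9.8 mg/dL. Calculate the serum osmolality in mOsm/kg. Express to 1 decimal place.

Calculated osmolality = 2·Na + glucose/18 + urea
= 2·134 + 89/18 + 33.9
= 268 + 4.94 + 33.90
= 306.84 mOsm/kg

306.8 mOsm/kg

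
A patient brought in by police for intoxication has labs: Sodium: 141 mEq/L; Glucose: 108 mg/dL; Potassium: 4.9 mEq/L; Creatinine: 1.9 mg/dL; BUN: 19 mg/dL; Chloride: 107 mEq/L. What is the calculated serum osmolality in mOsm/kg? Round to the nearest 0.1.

Calculated osmolality = 2·Na + glucose/18 + BUN/2.8
= 2·141 + 108/18 + 19/2.8
= 282 + 6 + 6.79
= 294.79 mOsm/kg

294.8 mOsm/kg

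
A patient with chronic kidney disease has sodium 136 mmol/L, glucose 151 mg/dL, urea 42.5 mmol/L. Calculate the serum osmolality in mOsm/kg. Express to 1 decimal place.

Calculated osmolality = 2·Na + glucose/18 + urea
= 2·136 + 151/18 + 42.5
= 272 + 8.39 + 42.50
= 322.89 mOsm/kg

322.9 mOsm/kg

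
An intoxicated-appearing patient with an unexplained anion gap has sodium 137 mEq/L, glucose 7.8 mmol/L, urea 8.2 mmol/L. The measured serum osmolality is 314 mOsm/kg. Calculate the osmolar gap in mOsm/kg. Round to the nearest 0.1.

24.0 mOsm/kg

Calculated osmolality = 2·Na + glucose + urea
= 2·137 + 7.8 + 8.2
= 274 + 7.80 + 8.20
= 290 mOsm/kg ≈ 290.0 mOsm/kg
Osmolar gap = measured − calculated = 314 − 290.0 = 24.0 mOsm/kg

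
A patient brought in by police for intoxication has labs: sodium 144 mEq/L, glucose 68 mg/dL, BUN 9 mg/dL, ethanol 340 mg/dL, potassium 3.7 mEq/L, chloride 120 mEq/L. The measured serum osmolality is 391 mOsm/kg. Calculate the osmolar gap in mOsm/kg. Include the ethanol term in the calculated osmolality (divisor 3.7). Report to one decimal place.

Calculated osmolality = 2·Na + glucose/18 + BUN/2.8 + ethanol/3.7
= 2·144 + 68/18 + 9/2.8 + 340/3.7
= 288 + 3.78 + 3.21 + 91.89
= 386.88 mOsm/kg ≈ 386.9 mOsm/kg
Osmolar gap = measured − calculated = 391 − 386.9 = 4.1 mOsm/kg

4.1 mOsm/kg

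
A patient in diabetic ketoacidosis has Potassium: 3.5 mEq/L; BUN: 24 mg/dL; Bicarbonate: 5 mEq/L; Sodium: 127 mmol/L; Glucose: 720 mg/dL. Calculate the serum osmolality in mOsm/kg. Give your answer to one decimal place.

Calculated osmolality = 2·Na + glucose/18 + BUN/2.8
= 2·127 + 720/18 + 24/2.8
= 254 + 40 + 8.57
= 302.57 mOsm/kg

302.6 mOsm/kg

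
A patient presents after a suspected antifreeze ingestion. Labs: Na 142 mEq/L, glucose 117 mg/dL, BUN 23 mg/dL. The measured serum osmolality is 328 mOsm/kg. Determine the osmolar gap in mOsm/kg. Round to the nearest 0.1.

Calculated osmolality = 2·Na + glucose/18 + BUN/2.8
= 2·142 + 117/18 + 23/2.8
= 284 + 6.50 + 8.21
= 298.71 mOsm/kg ≈ 298.7 mOsm/kg
Osmolar gap = measured − calculated = 328 − 298.7 = 29.3 mOsm/kg

29.3 mOsm/kg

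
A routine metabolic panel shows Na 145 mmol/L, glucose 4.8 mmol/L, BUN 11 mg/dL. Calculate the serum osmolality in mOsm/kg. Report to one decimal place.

Calculated osmolality = 2·Na + glucose + BUN/2.8
= 2·145 + 4.8 + 11/2.8
= 290 + 4.80 + 3.93
= 298.73 mOsm/kg

298.7 mOsm/kg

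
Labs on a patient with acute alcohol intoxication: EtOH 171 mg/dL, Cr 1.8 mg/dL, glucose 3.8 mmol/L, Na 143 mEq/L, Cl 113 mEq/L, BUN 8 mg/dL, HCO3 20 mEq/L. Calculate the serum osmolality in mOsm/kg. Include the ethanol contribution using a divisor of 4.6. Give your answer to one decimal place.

329.8 mOsm/kg

Calculated osmolality = 2·Na + glucose + BUN/2.8 + ethanol/4.6
= 2·143 + 3.8 + 8/2.8 + 171/4.6
= 286 + 3.80 + 2.86 + 37.17
= 329.83 mOsm/kg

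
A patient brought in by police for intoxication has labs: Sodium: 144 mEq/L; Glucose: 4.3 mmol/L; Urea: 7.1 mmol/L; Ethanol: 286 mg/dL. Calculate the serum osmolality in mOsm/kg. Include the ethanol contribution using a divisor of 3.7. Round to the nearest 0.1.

376.7 mOsm/kg

Calculated osmolality = 2·Na + glucose + urea + ethanol/3.7
= 2·144 + 4.3 + 7.1 + 286/3.7
= 288 + 4.30 + 7.10 + 77.30
= 376.7 mOsm/kg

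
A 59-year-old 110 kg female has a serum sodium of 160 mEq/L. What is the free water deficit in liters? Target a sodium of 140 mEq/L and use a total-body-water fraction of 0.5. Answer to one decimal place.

TBW = 0.5 · 110 = 55 L
Free water deficit = TBW · (Na/140 − 1)
= 55 · (160/140 − 1)
= 55 · 0.1429
= 7.86 L

7.9 L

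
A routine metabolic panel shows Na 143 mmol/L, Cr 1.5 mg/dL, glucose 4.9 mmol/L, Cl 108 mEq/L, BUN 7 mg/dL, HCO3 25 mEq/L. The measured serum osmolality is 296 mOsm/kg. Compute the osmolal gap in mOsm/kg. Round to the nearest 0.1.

Calculated osmolality = 2·Na + glucose + BUN/2.8
= 2·143 + 4.9 + 7/2.8
= 286 + 4.90 + 2.50
= 293.4 mOsm/kg ≈ 293.4 mOsm/kg
Osmolar gap = measured − calculated = 296 − 293.4 = 2.6 mOsm/kg

2.6 mOsm/kg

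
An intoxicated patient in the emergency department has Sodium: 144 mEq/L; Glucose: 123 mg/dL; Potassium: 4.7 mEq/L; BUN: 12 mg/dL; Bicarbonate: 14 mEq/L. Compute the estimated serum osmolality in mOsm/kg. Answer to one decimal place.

Calculated osmolality = 2·Na + glucose/18 + BUN/2.8
= 2·144 + 123/18 + 12/2.8
= 288 + 6.83 + 4.29
= 299.12 mOsm/kg

299.1 mOsm/kg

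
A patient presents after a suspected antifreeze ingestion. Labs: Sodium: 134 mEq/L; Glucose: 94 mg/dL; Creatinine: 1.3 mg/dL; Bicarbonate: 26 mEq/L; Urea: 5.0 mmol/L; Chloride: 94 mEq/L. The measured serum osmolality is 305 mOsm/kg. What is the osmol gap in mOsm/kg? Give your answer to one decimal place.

Calculated osmolality = 2·Na + glucose/18 + urea
= 2·134 + 94/18 + 5
= 268 + 5.22 + 5
= 278.22 mOsm/kg ≈ 278.2 mOsm/kg
Osmolar gap = measured − calculated = 305 − 278.2 = 26.8 mOsm/kg

26.8 mOsm/kg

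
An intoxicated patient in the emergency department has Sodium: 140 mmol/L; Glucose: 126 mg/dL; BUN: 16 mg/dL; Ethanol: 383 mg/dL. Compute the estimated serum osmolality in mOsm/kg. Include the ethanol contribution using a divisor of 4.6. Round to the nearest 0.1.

Calculated osmolality = 2·Na + glucose/18 + BUN/2.8 + ethanol/4.6
= 2·140 + 126/18 + 16/2.8 + 383/4.6
= 280 + 7 + 5.71 + 83.26
= 375.97 mOsm/kg

376.0 mOsm/kg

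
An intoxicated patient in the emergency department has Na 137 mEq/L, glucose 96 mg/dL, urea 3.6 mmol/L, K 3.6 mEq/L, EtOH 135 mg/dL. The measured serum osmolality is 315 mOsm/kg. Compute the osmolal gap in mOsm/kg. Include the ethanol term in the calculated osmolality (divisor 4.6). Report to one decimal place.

2.7 mOsm/kg

Calculated osmolality = 2·Na + glucose/18 + urea + ethanol/4.6
= 2·137 + 96/18 + 3.6 + 135/4.6
= 274 + 5.33 + 3.60 + 29.35
= 312.28 mOsm/kg ≈ 312.3 mOsm/kg
Osmolar gap = measured − calculated = 315 − 312.3 = 2.7 mOsm/kg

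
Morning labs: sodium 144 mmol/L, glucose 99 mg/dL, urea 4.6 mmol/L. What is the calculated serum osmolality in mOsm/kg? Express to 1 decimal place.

298.1 mOsm/kg

Calculated osmolality = 2·Na + glucose/18 + urea
= 2·144 + 99/18 + 4.6
= 288 + 5.50 + 4.60
= 298.1 mOsm/kg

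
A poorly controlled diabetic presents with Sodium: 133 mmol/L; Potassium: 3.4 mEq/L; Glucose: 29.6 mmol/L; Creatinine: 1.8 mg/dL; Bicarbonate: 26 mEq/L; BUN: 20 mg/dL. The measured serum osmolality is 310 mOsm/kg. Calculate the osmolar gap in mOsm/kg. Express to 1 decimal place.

Calculated osmolality = 2·Na + glucose + BUN/2.8
= 2·133 + 29.6 + 20/2.8
= 266 + 29.60 + 7.14
= 302.74 mOsm/kg ≈ 302.7 mOsm/kg
Osmolar gap = measured − calculated = 310 − 302.7 = 7.3 mOsm/kg

7.3 mOsm/kg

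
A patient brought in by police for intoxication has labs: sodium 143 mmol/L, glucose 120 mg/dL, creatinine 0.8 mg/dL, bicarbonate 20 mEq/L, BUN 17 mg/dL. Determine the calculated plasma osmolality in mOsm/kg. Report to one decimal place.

298.7 mOsm/kg

Calculated osmolality = 2·Na + glucose/18 + BUN/2.8
= 2·143 + 120/18 + 17/2.8
= 286 + 6.67 + 6.07
= 298.74 mOsm/kg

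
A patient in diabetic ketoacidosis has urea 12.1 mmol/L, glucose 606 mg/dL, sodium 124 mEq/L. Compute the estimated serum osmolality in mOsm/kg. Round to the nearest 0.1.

Calculated osmolality = 2·Na + glucose/18 + urea
= 2·124 + 606/18 + 12.1
= 248 + 33.67 + 12.10
= 293.77 mOsm/kg

293.8 mOsm/kg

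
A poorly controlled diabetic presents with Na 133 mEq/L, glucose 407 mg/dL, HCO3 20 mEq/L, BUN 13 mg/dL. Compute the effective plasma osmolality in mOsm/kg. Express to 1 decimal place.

Effective osmolality excludes urea (freely permeant across cell membranes):
2·Na + glucose/18
= 2·133 + 407/18
= 266 + 22.61
= 288.61 mOsm/kg

288.6 mOsm/kg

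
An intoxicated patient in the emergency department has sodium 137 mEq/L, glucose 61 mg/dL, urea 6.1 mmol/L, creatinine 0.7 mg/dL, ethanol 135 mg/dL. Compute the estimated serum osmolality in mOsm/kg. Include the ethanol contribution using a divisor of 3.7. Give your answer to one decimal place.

Calculated osmolality = 2·Na + glucose/18 + urea + ethanol/3.7
= 2·137 + 61/18 + 6.1 + 135/3.7
= 274 + 3.39 + 6.10 + 36.49
= 319.98 mOsm/kg

320.0 mOsm/kg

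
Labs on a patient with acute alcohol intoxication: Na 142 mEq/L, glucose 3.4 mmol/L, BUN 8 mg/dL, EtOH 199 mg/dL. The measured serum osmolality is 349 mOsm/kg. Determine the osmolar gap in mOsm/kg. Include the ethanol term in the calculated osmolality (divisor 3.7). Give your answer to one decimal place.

5.0 mOsm/kg

Calculated osmolality = 2·Na + glucose + BUN/2.8 + ethanol/3.7
= 2·142 + 3.4 + 8/2.8 + 199/3.7
= 284 + 3.40 + 2.86 + 53.78
= 344.04 mOsm/kg ≈ 344.0 mOsm/kg
Osmolar gap = measured − calculated = 349 − 344.0 = 5.0 mOsm/kg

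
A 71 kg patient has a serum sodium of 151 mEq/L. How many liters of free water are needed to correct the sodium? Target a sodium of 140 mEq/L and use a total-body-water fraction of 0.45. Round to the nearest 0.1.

2.5 L

TBW = 0.45 · 71 = 31.95 L
Free water deficit = TBW · (Na/140 − 1)
= 31.95 · (151/140 − 1)
= 31.95 · 0.0786
= 2.51 L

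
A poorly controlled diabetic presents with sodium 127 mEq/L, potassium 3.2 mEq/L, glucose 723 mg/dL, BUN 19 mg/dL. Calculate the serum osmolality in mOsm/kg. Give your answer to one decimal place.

Calculated osmolality = 2·Na + glucose/18 + BUN/2.8
= 2·127 + 723/18 + 19/2.8
= 254 + 40.17 + 6.79
= 300.96 mOsm/kg

301.0 mOsm/kg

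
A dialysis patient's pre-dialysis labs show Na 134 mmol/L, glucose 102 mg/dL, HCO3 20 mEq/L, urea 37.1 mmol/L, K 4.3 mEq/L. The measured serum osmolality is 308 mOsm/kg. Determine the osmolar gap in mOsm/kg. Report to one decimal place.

-2.8 mOsm/kg

Calculated osmolality = 2·Na + glucose/18 + urea
= 2·134 + 102/18 + 37.1
= 268 + 5.67 + 37.10
= 310.77 mOsm/kg ≈ 310.8 mOsm/kg
Osmolar gap = measured − calculated = 308 − 310.8 = -2.8 mOsm/kg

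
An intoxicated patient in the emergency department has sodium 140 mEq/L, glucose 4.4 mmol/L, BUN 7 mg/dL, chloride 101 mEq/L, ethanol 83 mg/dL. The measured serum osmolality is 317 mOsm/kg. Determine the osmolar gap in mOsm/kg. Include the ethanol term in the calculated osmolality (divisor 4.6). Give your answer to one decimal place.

Calculated osmolality = 2·Na + glucose + BUN/2.8 + ethanol/4.6
= 2·140 + 4.4 + 7/2.8 + 83/4.6
= 280 + 4.40 + 2.50 + 18.04
= 304.94 mOsm/kg ≈ 304.9 mOsm/kg
Osmolar gap = measured − calculated = 317 − 304.9 = 12.1 mOsm/kg

12.1 mOsm/kg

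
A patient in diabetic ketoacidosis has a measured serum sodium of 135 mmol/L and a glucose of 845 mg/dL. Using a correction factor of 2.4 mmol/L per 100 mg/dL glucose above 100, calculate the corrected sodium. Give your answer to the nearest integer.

153 mmol/L

Corrected Na = measured Na + 2.4 · (glucose − 100)/100
= 135 + 2.4 · (845 − 100)/100
= 135 + 17.9
= 152.9 mmol/L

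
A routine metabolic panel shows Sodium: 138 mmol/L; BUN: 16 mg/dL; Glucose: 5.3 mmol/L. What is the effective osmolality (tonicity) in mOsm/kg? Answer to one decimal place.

281.3 mOsm/kg

Effective osmolality excludes urea (freely permeant across cell membranes):
2·Na + glucose
= 2·138 + 5.3
= 276 + 5.3
= 281.3 mOsm/kg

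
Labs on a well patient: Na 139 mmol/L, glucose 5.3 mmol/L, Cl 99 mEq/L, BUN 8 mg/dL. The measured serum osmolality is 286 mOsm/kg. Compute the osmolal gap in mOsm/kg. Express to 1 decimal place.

Calculated osmolality = 2·Na + glucose + BUN/2.8
= 2·139 + 5.3 + 8/2.8
= 278 + 5.30 + 2.86
= 286.16 mOsm/kg ≈ 286.2 mOsm/kg
Osmolar gap = measured − calculated = 286 − 286.2 = -0.2 mOsm/kg

-0.2 mOsm/kg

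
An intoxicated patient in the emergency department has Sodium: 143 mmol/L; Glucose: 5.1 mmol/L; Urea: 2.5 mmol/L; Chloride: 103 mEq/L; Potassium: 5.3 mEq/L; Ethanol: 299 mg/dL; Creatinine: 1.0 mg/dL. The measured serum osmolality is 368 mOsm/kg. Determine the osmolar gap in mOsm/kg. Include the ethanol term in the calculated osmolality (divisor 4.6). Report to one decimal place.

Calculated osmolality = 2·Na + glucose + urea + ethanol/4.6
= 2·143 + 5.1 + 2.5 + 299/4.6
= 286 + 5.10 + 2.50 + 65
= 358.6 mOsm/kg ≈ 358.6 mOsm/kg
Osmolar gap = measured − calculated = 368 − 358.6 = 9.4 mOsm/kg

9.4 mOsm/kg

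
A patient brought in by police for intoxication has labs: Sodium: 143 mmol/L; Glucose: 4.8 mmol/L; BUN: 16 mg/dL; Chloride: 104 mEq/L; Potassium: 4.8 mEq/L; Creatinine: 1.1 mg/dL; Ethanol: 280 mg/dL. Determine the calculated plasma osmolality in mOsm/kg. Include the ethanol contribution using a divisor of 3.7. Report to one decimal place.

372.2 mOsm/kg

Calculated osmolality = 2·Na + glucose + BUN/2.8 + ethanol/3.7
= 2·143 + 4.8 + 16/2.8 + 280/3.7
= 286 + 4.80 + 5.71 + 75.68
= 372.19 mOsm/kg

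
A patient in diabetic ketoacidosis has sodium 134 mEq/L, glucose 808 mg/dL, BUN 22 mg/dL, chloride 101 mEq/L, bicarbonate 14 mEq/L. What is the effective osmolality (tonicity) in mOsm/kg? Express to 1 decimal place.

312.9 mOsm/kg

Effective osmolality excludes urea (freely permeant across cell membranes):
2·Na + glucose/18
= 2·134 + 808/18
= 268 + 44.89
= 312.89 mOsm/kg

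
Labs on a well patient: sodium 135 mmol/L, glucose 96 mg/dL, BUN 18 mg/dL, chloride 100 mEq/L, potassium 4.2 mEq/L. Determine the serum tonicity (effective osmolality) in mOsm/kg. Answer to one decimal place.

275.3 mOsm/kg

Effective osmolality excludes urea (freely permeant across cell membranes):
2·Na + glucose/18
= 2·135 + 96/18
= 270 + 5.33
= 275.33 mOsm/kg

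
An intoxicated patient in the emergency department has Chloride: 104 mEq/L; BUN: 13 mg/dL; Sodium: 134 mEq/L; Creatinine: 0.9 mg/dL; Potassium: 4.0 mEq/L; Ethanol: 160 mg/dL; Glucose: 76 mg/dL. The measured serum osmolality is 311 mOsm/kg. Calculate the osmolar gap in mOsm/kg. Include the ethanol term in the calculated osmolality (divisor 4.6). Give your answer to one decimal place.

Calculated osmolality = 2·Na + glucose/18 + BUN/2.8 + ethanol/4.6
= 2·134 + 76/18 + 13/2.8 + 160/4.6
= 268 + 4.22 + 4.64 + 34.78
= 311.64 mOsm/kg ≈ 311.6 mOsm/kg
Osmolar gap = measured − calculated = 311 − 311.6 = -0.6 mOsm/kg

-0.6 mOsm/kg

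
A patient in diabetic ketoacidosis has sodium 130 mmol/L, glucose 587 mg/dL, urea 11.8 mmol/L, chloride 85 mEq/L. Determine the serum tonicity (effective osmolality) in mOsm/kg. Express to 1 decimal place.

292.6 mOsm/kg

Effective osmolality excludes urea (freely permeant across cell membranes):
2·Na + glucose/18
= 2·130 + 587/18
= 260 + 32.61
= 292.61 mOsm/kg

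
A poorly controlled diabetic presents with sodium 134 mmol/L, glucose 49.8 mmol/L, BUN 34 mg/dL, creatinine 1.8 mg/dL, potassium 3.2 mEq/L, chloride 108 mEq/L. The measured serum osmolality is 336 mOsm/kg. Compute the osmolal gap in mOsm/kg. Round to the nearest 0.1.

Calculated osmolality = 2·Na + glucose + BUN/2.8
= 2·134 + 49.8 + 34/2.8
= 268 + 49.80 + 12.14
= 329.94 mOsm/kg ≈ 329.9 mOsm/kg
Osmolar gap = measured − calculated = 336 − 329.9 = 6.1 mOsm/kg

6.1 mOsm/kg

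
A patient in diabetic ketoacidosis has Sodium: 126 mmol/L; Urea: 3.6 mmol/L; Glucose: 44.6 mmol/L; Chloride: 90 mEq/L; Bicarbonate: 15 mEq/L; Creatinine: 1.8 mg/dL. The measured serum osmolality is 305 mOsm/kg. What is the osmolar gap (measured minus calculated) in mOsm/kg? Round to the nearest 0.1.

4.8 mOsm/kg

Calculated osmolality = 2·Na + glucose + urea
= 2·126 + 44.6 + 3.6
= 252 + 44.60 + 3.60
= 300.2 mOsm/kg ≈ 300.2 mOsm/kg
Osmolar gap = measured − calculated = 305 − 300.2 = 4.8 mOsm/kg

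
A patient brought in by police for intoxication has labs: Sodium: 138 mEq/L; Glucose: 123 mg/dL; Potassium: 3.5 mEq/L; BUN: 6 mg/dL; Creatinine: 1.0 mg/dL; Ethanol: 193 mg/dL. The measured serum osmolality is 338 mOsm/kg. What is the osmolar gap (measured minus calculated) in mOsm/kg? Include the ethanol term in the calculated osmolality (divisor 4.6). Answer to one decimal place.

11.1 mOsm/kg

Calculated osmolality = 2·Na + glucose/18 + BUN/2.8 + ethanol/4.6
= 2·138 + 123/18 + 6/2.8 + 193/4.6
= 276 + 6.83 + 2.14 + 41.96
= 326.93 mOsm/kg ≈ 326.9 mOsm/kg
Osmolar gap = measured − calculated = 338 − 326.9 = 11.1 mOsm/kg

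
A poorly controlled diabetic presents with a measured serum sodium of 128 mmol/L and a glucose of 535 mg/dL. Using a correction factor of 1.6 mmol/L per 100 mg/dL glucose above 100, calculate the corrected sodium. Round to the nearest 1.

Corrected Na = measured Na + 1.6 · (glucose − 100)/100
= 128 + 1.6 · (535 − 100)/100
= 128 + 7
= 135 mmol/L

135 mmol/L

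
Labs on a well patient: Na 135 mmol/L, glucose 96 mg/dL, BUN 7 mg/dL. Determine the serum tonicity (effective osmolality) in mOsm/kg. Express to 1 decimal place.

275.3 mOsm/kg

Effective osmolality excludes urea (freely permeant across cell membranes):
2·Na + glucose/18
= 2·135 + 96/18
= 270 + 5.33
= 275.33 mOsm/kg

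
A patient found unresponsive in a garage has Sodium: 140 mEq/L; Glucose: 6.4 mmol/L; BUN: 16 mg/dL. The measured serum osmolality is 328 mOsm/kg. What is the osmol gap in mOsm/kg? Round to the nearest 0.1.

35.9 mOsm/kg

Calculated osmolality = 2·Na + glucose + BUN/2.8
= 2·140 + 6.4 + 16/2.8
= 280 + 6.40 + 5.71
= 292.11 mOsm/kg ≈ 292.1 mOsm/kg
Osmolar gap = measured − calculated = 328 − 292.1 = 35.9 mOsm/kg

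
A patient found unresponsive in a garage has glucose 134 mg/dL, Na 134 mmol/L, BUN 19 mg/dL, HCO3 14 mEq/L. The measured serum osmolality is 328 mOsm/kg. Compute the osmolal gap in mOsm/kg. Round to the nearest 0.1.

Calculated osmolality = 2·Na + glucose/18 + BUN/2.8
= 2·134 + 134/18 + 19/2.8
= 268 + 7.44 + 6.79
= 282.23 mOsm/kg ≈ 282.2 mOsm/kg
Osmolar gap = measured − calculated = 328 − 282.2 = 45.8 mOsm/kg

45.8 mOsm/kg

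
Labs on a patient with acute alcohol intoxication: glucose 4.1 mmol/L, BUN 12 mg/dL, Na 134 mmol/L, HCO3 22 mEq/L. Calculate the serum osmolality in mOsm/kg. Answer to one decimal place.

Calculated osmolality = 2·Na + glucose + BUN/2.8
= 2·134 + 4.1 + 12/2.8
= 268 + 4.10 + 4.29
= 276.39 mOsm/kg

276.4 mOsm/kg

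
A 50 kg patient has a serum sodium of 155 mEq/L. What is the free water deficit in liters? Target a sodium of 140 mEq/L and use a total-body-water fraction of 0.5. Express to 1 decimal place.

TBW = 0.5 · 50 = 25 L
Free water deficit = TBW · (Na/140 − 1)
= 25 · (155/140 − 1)
= 25 · 0.1071
= 2.68 L

2.7 L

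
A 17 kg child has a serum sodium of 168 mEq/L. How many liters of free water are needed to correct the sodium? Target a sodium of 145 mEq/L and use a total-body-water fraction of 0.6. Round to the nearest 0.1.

1.6 L

TBW = 0.6 · 17 = 10.2 L
Free water deficit = TBW · (Na/145 − 1)
= 10.2 · (168/145 − 1)
= 10.2 · 0.1586
= 1.62 L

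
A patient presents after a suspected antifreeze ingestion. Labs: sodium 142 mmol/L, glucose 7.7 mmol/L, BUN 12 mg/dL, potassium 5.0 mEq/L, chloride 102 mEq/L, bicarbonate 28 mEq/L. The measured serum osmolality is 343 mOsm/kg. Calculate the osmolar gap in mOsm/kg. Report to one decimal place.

Calculated osmolality = 2·Na + glucose + BUN/2.8
= 2·142 + 7.7 + 12/2.8
= 284 + 7.70 + 4.29
= 295.99 mOsm/kg ≈ 296.0 mOsm/kg
Osmolar gap = measured − calculated = 343 − 296.0 = 47.0 mOsm/kg

47.0 mOsm/kg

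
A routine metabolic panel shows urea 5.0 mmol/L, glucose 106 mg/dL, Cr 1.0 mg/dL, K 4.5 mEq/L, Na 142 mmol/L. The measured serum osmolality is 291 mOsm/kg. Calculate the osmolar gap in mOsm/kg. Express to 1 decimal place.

Calculated osmolality = 2·Na + glucose/18 + urea
= 2·142 + 106/18 + 5
= 284 + 5.89 + 5
= 294.89 mOsm/kg ≈ 294.9 mOsm/kg
Osmolar gap = measured − calculated = 291 − 294.9 = -3.9 mOsm/kg

-3.9 mOsm/kg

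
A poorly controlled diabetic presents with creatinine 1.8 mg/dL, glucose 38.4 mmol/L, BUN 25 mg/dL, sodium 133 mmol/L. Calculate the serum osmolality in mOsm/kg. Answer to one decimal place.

313.3 mOsm/kg

Calculated osmolality = 2·Na + glucose + BUN/2.8
= 2·133 + 38.4 + 25/2.8
= 266 + 38.40 + 8.93
= 313.33 mOsm/kg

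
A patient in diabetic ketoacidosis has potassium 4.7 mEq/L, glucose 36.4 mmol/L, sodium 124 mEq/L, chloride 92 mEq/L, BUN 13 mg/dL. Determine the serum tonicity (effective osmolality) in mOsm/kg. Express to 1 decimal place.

Effective osmolality excludes urea (freely permeant across cell membranes):
2·Na + glucose
= 2·124 + 36.4
= 248 + 36.4
= 284.4 mOsm/kg

284.4 mOsm/kg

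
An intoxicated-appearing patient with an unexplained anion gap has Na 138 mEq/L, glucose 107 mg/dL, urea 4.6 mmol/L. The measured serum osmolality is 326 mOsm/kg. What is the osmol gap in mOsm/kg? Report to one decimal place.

Calculated osmolality = 2·Na + glucose/18 + urea
= 2·138 + 107/18 + 4.6
= 276 + 5.94 + 4.60
= 286.54 mOsm/kg ≈ 286.5 mOsm/kg
Osmolar gap = measured − calculated = 326 − 286.5 = 39.5 mOsm/kg

39.5 mOsm/kg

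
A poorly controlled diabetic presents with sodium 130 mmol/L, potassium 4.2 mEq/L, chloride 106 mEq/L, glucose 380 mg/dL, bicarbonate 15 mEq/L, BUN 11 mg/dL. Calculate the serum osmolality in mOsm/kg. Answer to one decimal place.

Calculated osmolality = 2·Na + glucose/18 + BUN/2.8
= 2·130 + 380/18 + 11/2.8
= 260 + 21.11 + 3.93
= 285.04 mOsm/kg

285.0 mOsm/kg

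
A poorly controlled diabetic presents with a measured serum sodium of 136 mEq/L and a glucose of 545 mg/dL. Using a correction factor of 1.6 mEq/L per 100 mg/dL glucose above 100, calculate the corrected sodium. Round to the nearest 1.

143 mEq/L

Corrected Na = measured Na + 1.6 · (glucose − 100)/100
= 136 + 1.6 · (545 − 100)/100
= 136 + 7.1
= 143.1 mEq/L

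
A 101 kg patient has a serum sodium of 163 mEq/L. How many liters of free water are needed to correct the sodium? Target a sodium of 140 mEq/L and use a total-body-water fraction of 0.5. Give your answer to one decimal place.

TBW = 0.5 · 101 = 50.5 L
Free water deficit = TBW · (Na/140 − 1)
= 50.5 · (163/140 − 1)
= 50.5 · 0.1643
= 8.3 L

8.3 L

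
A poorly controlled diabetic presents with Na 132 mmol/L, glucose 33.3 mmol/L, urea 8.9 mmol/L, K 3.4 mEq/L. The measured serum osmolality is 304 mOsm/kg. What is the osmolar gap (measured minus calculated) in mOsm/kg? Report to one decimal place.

Calculated osmolality = 2·Na + glucose + urea
= 2·132 + 33.3 + 8.9
= 264 + 33.30 + 8.90
= 306.2 mOsm/kg ≈ 306.2 mOsm/kg
Osmolar gap = measured − calculated = 304 − 306.2 = -2.2 mOsm/kg

-2.2 mOsm/kg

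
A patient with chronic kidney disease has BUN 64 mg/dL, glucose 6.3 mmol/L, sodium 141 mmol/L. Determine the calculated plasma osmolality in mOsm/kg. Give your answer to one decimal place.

Calculated osmolality = 2·Na + glucose + BUN/2.8
= 2·141 + 6.3 + 64/2.8
= 282 + 6.30 + 22.86
= 311.16 mOsm/kg

311.2 mOsm/kg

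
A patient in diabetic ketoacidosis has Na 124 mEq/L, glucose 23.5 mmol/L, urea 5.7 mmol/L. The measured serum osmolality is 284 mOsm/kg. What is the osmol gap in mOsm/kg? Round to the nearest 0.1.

6.8 mOsm/kg

Calculated osmolality = 2·Na + glucose + urea
= 2·124 + 23.5 + 5.7
= 248 + 23.50 + 5.70
= 277.2 mOsm/kg ≈ 277.2 mOsm/kg
Osmolar gap = measured − calculated = 284 − 277.2 = 6.8 mOsm/kg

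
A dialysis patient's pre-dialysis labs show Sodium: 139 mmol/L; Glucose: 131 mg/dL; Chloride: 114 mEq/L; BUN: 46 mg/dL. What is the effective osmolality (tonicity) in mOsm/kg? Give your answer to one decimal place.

Effective osmolality excludes urea (freely permeant across cell membranes):
2·Na + glucose/18
= 2·139 + 131/18
= 278 + 7.28
= 285.28 mOsm/kg

285.3 mOsm/kg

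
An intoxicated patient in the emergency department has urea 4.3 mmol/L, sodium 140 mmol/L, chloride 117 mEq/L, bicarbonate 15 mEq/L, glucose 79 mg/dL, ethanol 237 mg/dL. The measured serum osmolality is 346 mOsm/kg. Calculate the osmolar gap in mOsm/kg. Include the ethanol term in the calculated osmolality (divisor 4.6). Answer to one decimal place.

5.8 mOsm/kg

Calculated osmolality = 2·Na + glucose/18 + urea + ethanol/4.6
= 2·140 + 79/18 + 4.3 + 237/4.6
= 280 + 4.39 + 4.30 + 51.52
= 340.21 mOsm/kg ≈ 340.2 mOsm/kg
Osmolar gap = measured − calculated = 346 − 340.2 = 5.8 mOsm/kg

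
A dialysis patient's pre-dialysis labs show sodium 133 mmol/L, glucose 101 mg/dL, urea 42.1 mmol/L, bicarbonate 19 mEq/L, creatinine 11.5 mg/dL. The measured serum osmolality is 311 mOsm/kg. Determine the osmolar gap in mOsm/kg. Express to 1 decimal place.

-2.7 mOsm/kg

Calculated osmolality = 2·Na + glucose/18 + urea
= 2·133 + 101/18 + 42.1
= 266 + 5.61 + 42.10
= 313.71 mOsm/kg ≈ 313.7 mOsm/kg
Osmolar gap = measured − calculated = 311 − 313.7 = -2.7 mOsm/kg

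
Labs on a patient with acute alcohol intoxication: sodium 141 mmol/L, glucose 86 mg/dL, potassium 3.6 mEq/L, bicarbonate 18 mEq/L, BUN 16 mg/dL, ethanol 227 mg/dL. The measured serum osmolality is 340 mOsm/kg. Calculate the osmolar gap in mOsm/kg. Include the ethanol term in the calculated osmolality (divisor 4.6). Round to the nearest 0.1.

Calculated osmolality = 2·Na + glucose/18 + BUN/2.8 + ethanol/4.6
= 2·141 + 86/18 + 16/2.8 + 227/4.6
= 282 + 4.78 + 5.71 + 49.35
= 341.84 mOsm/kg ≈ 341.8 mOsm/kg
Osmolar gap = measured − calculated = 340 − 341.8 = -1.8 mOsm/kg

-1.8 mOsm/kg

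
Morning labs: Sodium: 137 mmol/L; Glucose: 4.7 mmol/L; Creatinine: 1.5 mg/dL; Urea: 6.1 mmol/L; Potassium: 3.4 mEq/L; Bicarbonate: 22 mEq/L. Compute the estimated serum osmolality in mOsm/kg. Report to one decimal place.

284.8 mOsm/kg

Calculated osmolality = 2·Na + glucose + urea
= 2·137 + 4.7 + 6.1
= 274 + 4.70 + 6.10
= 284.8 mOsm/kg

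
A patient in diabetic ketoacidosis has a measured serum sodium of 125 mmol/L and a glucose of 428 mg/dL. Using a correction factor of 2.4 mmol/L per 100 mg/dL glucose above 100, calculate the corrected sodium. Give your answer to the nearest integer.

Corrected Na = measured Na + 2.4 · (glucose − 100)/100
= 125 + 2.4 · (428 − 100)/100
= 125 + 7.9
= 132.9 mmol/L

133 mmol/L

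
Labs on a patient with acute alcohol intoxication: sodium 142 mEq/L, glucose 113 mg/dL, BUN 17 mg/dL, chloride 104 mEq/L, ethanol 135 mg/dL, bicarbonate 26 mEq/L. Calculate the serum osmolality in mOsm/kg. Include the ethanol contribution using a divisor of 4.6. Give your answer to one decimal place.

Calculated osmolality = 2·Na + glucose/18 + BUN/2.8 + ethanol/4.6
= 2·142 + 113/18 + 17/2.8 + 135/4.6
= 284 + 6.28 + 6.07 + 29.35
= 325.7 mOsm/kg

325.7 mOsm/kg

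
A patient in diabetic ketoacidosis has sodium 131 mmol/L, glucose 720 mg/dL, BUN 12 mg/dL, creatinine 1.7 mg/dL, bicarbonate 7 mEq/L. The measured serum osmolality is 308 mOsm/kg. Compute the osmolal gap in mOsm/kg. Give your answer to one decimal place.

Calculated osmolality = 2·Na + glucose/18 + BUN/2.8
= 2·131 + 720/18 + 12/2.8
= 262 + 40 + 4.29
= 306.29 mOsm/kg ≈ 306.3 mOsm/kg
Osmolar gap = measured − calculated = 308 − 306.3 = 1.7 mOsm/kg

1.7 mOsm/kg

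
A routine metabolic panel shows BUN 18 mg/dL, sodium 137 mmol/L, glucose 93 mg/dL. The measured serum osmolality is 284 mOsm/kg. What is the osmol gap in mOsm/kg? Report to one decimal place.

Calculated osmolality = 2·Na + glucose/18 + BUN/2.8
= 2·137 + 93/18 + 18/2.8
= 274 + 5.17 + 6.43
= 285.6 mOsm/kg ≈ 285.6 mOsm/kg
Osmolar gap = measured − calculated = 284 − 285.6 = -1.6 mOsm/kg

-1.6 mOsm/kg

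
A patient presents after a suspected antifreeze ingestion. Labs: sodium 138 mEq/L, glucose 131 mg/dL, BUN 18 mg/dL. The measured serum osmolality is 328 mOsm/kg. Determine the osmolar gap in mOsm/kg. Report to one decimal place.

Calculated osmolality = 2·Na + glucose/18 + BUN/2.8
= 2·138 + 131/18 + 18/2.8
= 276 + 7.28 + 6.43
= 289.71 mOsm/kg ≈ 289.7 mOsm/kg
Osmolar gap = measured − calculated = 328 − 289.7 = 38.3 mOsm/kg

38.3 mOsm/kg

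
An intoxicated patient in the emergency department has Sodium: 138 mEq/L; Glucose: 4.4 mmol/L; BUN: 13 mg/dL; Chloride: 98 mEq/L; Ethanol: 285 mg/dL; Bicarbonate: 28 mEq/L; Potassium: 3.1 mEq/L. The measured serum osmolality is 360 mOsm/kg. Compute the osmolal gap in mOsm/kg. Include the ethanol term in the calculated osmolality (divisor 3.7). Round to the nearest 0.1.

Calculated osmolality = 2·Na + glucose + BUN/2.8 + ethanol/3.7
= 2·138 + 4.4 + 13/2.8 + 285/3.7
= 276 + 4.40 + 4.64 + 77.03
= 362.07 mOsm/kg ≈ 362.1 mOsm/kg
Osmolar gap = measured − calculated = 360 − 362.1 = -2.1 mOsm/kg

-2.1 mOsm/kg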